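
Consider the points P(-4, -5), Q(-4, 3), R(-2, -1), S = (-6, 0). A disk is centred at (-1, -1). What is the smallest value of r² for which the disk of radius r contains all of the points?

26

The required radius is the distance from (-1, -1) to the farthest point.
Squared distances: 25, 25, 1, 26.
Maximum is 26, attained at S.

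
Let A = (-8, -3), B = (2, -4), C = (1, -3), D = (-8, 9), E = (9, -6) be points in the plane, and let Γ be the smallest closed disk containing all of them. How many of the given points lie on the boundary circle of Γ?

2

By Welzl's lemma the MEC is supported by two points (diametrically opposite) or three points (on a circumcircle).
The farthest pair is D–E with squared distance 514. The circle on this segment as diameter has centre (0.5, 1.5) and r² = 514/4 = 128.5.
Check A: distance² to centre = 92.5 ≤ 128.5, so it lies inside.
All remaining points lie in this disk, and no smaller disk contains both endpoints, so this is the minimum enclosing circle.
The points at distance exactly r from the centre are D, E — 2 points.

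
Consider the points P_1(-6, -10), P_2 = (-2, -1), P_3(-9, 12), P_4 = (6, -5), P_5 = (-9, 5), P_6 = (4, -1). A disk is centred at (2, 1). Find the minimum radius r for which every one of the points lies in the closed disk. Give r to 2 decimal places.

The required radius is the distance from (2, 1) to the farthest point.
Squared distances: 185, 20, 242, 52, 137, 8.
Maximum is 242, attained at P_3.
r = √242 ≈ 15.56.

15.56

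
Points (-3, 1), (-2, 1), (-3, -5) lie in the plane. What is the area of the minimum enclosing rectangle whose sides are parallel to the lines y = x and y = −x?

In coordinates u = x + y, v = x − y the rectangle is axis-aligned; the map (x,y)→(u,v) scales areas by 2.
u-values: -2, -1, -8; range = -1 − (-8) = 7.
v-values: -4, -3, 2; range = 2 − (-4) = 6.
Area = (7 × 6) / 2 = 21.

21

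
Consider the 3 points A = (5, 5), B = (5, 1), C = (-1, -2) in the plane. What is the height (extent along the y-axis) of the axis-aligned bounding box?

max y = 5, min y = -2, so height = 7.

7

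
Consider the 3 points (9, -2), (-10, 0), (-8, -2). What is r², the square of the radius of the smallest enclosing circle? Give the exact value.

Call the three points A, B, C in the order given.
Side lengths²: AB² = 365, AC² = 289, BC² = 8.
Since AB² = 365 ≥ 289 + 8 = 297, the angle opposite AB is not acute, so the smallest enclosing circle has AB as diameter.
Centre = midpoint of AB = (-0.5, -1), r² = 365/4 = 91.25.

91.25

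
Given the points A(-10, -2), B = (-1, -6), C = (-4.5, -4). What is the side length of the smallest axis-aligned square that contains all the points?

The bounding box has width 9 and height 4.
An axis-aligned square enclosing the set must have side ≥ max(width, height).
So the minimum side is max(9, 4) = 9.

9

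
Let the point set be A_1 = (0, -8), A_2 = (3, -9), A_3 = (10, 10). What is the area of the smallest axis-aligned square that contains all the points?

361

The bounding box has width 10 and height 19.
An axis-aligned square enclosing the set must have side ≥ max(width, height).
So the minimum side is max(10, 19) = 19.
Area = 19² = 361.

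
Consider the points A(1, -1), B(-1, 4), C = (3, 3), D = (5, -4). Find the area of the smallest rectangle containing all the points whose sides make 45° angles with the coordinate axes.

In coordinates u = x + y, v = x − y the rectangle is axis-aligned; the map (x,y)→(u,v) scales areas by 2.
u-values: 0, 3, 6, 1; range = 6 − 0 = 6.
v-values: 2, -5, 0, 9; range = 9 − (-5) = 14.
Area = (6 × 14) / 2 = 42.

42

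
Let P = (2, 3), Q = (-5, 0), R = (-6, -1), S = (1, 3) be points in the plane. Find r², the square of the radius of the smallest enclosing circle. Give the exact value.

The farthest pair is P–R with squared distance 80. The circle on this segment as diameter has centre (-2, 1) and r² = 80/4 = 20.
Check Q: distance² to centre = 10 ≤ 20, so it lies inside.
All remaining points lie in this disk, and no smaller disk contains both endpoints, so this is the minimum enclosing circle.

20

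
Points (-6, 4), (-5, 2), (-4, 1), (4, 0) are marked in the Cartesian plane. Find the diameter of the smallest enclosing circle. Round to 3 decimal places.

10.770

A smallest enclosing disk is always determined by at most three of the input points on its boundary.
The farthest pair is (-6, 4)–(4, 0) with squared distance 116. The circle on this segment as diameter has centre (-1, 2) and r² = 116/4 = 29.
Check (-5, 2): distance² to centre = 16 ≤ 29, so it lies inside.
All remaining points lie in this disk, and no smaller disk contains both endpoints, so this is the minimum enclosing circle.
Diameter = 2r = 2√29 ≈ 10.770.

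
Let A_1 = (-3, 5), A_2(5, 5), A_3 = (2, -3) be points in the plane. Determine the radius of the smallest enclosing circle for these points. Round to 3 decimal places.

Side lengths²: A_1A_2² = 64, A_1A_3² = 89, A_2A_3² = 73.
Since A_1A_3² = 89 < 73 + 64 = 137, the triangle is acute, so the smallest enclosing circle is the circumcircle.
Circumcentre = (1, 1.9375), r² = 25.37890625.
r = √(25.37890625) ≈ 5.038.

5.038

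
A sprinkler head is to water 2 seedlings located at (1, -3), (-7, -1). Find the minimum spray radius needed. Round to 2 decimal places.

4.12

The smallest circle enclosing two points has them as diameter endpoints.
Centre = midpoint = (-3, -2); r² = |(1, -3)−(-7, -1)|²/4 = 68/4 = 17.
r = √17 ≈ 4.12.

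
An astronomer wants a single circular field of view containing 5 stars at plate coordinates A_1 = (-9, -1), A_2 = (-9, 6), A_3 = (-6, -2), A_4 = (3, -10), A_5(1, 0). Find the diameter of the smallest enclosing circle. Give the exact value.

20

A smallest enclosing disk is always determined by at most three of the input points on its boundary.
The farthest pair is A_2–A_4 with squared distance 400. The circle on this segment as diameter has centre (-3, -2) and r² = 400/4 = 100.
Check A_1: distance² to centre = 37 ≤ 100, so it lies inside.
All remaining points lie in this disk, and no smaller disk contains both endpoints, so this is the minimum enclosing circle.
Diameter = 2r = 2√100 = 20.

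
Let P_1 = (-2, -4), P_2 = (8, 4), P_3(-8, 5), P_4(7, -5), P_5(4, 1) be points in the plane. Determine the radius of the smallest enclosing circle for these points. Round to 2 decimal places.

9.02

By Welzl's lemma the MEC is supported by two points (diametrically opposite) or three points (on a circumcircle).
The minimum enclosing circle is determined by three boundary points: P_2, P_3, P_4.
Their circumcentre is (-15/58, 21/58) with r² = 136981/1682.
The farthest remaining point P_1 is at distance² 37105/1682 ≤ 136981/1682.
r = √(136981/1682) ≈ 9.02.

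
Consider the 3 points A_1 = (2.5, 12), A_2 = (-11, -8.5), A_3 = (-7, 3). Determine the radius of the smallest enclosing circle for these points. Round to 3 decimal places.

Side lengths²: A_1A_2² = 602.5, A_1A_3² = 171.25, A_2A_3² = 148.25.
Since A_1A_2² = 602.5 ≥ 171.25 + 148.25 = 319.5, the angle opposite A_1A_2 is not acute, so the smallest enclosing circle has A_1A_2 as diameter.
Centre = midpoint of A_1A_2 = (-4.25, 1.75), r² = 602.5/4 = 150.625.
r = √(150.625) ≈ 12.273.

12.273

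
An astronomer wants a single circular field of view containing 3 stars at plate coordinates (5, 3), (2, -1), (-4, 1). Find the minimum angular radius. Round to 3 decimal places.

Call the three points A, B, C in the order given.
Side lengths²: AB² = 25, AC² = 85, BC² = 40.
Since AC² = 85 ≥ 40 + 25 = 65, the angle opposite AC is not acute, so the smallest enclosing circle has AC as diameter.
Centre = midpoint of AC = (0.5, 2), r² = 85/4 = 21.25.
r = √(21.25) ≈ 4.610.

4.610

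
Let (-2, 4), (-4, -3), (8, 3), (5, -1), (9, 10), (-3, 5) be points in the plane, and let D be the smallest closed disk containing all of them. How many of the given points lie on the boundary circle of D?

A smallest enclosing disk is always determined by at most three of the input points on its boundary.
The farthest pair is (-4, -3)–(9, 10) with squared distance 338. The circle on this segment as diameter has centre (2.5, 3.5) and r² = 338/4 = 84.5.
Check (-2, 4): distance² to centre = 20.5 ≤ 84.5, so it lies inside.
All remaining points lie in this disk, and no smaller disk contains both endpoints, so this is the minimum enclosing circle.
The points at distance exactly r from the centre are (-4, -3), (9, 10) — 2 points.

2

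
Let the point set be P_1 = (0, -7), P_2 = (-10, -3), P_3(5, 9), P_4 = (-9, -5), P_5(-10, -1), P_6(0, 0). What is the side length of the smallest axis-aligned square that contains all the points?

16

The bounding box has width 15 and height 16.
An axis-aligned square enclosing the set must have side ≥ max(width, height).
So the minimum side is max(15, 16) = 16.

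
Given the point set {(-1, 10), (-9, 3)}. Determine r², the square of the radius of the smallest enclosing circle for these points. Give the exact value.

The smallest circle enclosing two points has them as diameter endpoints.
Centre = midpoint = (-5, 6.5); r² = |(-1, 10)−(-9, 3)|²/4 = 113/4 = 28.25.

28.25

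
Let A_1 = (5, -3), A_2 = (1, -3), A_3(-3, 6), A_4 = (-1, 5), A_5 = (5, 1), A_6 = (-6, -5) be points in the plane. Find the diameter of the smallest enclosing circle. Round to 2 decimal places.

The minimum enclosing circle is determined by three boundary points: A_1, A_3, A_6.
Their circumcentre is (-53/46, -19/46) with r² = 47125/1058.
The farthest remaining point A_5 is at distance² 42157/1058 ≤ 47125/1058.
Diameter = 2r = 2√(47125/1058) ≈ 13.35.

13.35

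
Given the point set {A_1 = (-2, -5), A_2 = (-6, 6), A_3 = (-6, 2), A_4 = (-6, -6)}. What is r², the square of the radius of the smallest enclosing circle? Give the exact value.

36.390625

By Welzl's lemma the MEC is supported by two points (diametrically opposite) or three points (on a circumcircle).
The minimum enclosing circle is determined by three boundary points: A_1, A_2, A_4.
Their circumcentre is (-5.375, 0) with r² = 36.390625.
The farthest remaining point A_3 is at distance² 4.390625 ≤ 36.390625.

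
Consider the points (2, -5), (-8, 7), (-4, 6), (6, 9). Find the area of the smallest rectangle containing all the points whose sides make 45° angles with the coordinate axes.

198

In coordinates u = x + y, v = x − y the rectangle is axis-aligned; the map (x,y)→(u,v) scales areas by 2.
u-values: -3, -1, 2, 15; range = 15 − (-3) = 18.
v-values: 7, -15, -10, -3; range = 7 − (-15) = 22.
Area = (18 × 22) / 2 = 198.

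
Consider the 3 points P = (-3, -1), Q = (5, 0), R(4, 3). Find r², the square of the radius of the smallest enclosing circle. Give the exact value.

Side lengths²: PQ² = 65, PR² = 65, QR² = 10.
Since PR² = 65 < 65 + 10 = 75, the triangle is acute, so the smallest enclosing circle is the circumcircle.
Circumcentre = (0.9, 0.3), r² = 16.9.

16.9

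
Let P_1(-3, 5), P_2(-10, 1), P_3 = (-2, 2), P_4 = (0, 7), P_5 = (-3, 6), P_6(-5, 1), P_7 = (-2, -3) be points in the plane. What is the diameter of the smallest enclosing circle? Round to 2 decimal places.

12.09

The minimum enclosing circle is determined by three boundary points: P_2, P_4, P_7.
Their circumcentre is (-46/11, 29/11) with r² = 4420/121.
The farthest remaining point P_5 is at distance² 1538/121 ≤ 4420/121.
Diameter = 2r = 2√(4420/121) ≈ 12.09.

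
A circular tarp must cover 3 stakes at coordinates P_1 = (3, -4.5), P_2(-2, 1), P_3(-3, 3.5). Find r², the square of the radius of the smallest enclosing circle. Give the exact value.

25

Side lengths²: P_1P_2² = 55.25, P_1P_3² = 100, P_2P_3² = 7.25.
Since P_1P_3² = 100 ≥ 55.25 + 7.25 = 62.5, the angle opposite P_1P_3 is not acute, so the smallest enclosing circle has P_1P_3 as diameter.
Centre = midpoint of P_1P_3 = (0, -0.5), r² = 100/4 = 25.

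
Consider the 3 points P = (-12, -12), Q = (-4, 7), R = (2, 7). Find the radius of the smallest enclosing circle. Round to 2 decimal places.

Side lengths²: PQ² = 425, PR² = 557, QR² = 36.
Since PR² = 557 ≥ 425 + 36 = 461, the angle opposite PR is not acute, so the smallest enclosing circle has PR as diameter.
Centre = midpoint of PR = (-5, -2.5), r² = 557/4 = 139.25.
r = √(139.25) ≈ 11.80.

11.80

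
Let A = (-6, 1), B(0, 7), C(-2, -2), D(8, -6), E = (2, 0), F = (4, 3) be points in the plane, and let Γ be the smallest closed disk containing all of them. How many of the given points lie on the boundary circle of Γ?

3

By Welzl's lemma the MEC is supported by two points (diametrically opposite) or three points (on a circumcircle).
The minimum enclosing circle is determined by three boundary points: A, B, D.
Their circumcentre is (11/6, -5/6) with r² = 1165/18.
The farthest remaining point F is at distance² 349/18 ≤ 1165/18.
The points at distance exactly r from the centre are A, B, D — 3 points.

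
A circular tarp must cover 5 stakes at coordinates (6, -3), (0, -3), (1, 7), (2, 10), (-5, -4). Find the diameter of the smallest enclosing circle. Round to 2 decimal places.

A smallest enclosing disk is always determined by at most three of the input points on its boundary.
The minimum enclosing circle is determined by three boundary points: (6, -3), (2, 10), (-5, -4).
Their circumcentre is (-1/42, 95/42) with r² = 56425/882.
The farthest remaining point (0, -3) is at distance² 24421/882 ≤ 56425/882.
Diameter = 2r = 2√(56425/882) ≈ 16.00.

16.00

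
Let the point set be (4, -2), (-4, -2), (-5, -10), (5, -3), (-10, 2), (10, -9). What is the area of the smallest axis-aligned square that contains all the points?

The bounding box has width 20 and height 12.
An axis-aligned square enclosing the set must have side ≥ max(width, height).
So the minimum side is max(20, 12) = 20.
Area = 20² = 400.

400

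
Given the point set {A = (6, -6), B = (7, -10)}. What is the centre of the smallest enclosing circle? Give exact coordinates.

The smallest circle enclosing two points has them as diameter endpoints.
Centre = midpoint = (6.5, -8); r² = |AB|²/4 = 17/4 = 4.25.
Centre = (6.5, -8).

(6.5, -8)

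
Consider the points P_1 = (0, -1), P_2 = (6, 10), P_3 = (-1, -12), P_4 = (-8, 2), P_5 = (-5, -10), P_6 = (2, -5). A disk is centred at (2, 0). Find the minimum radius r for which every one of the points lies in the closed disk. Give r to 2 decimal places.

The required radius is the distance from (2, 0) to the farthest point.
Squared distances: 5, 116, 153, 104, 149, 25.
Maximum is 153, attained at P_3.
r = √153 ≈ 12.37.

12.37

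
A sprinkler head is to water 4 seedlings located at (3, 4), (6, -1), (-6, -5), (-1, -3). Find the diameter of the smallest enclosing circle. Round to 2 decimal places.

The minimum enclosing circle is determined by three boundary points: (3, 4), (6, -1), (-6, -5).
Their circumcentre is (-0.5, -1.5) with r² = 42.5.
The farthest remaining point (-1, -3) is at distance² 2.5 ≤ 42.5.
Diameter = 2r = 2√(42.5) ≈ 13.04.

13.04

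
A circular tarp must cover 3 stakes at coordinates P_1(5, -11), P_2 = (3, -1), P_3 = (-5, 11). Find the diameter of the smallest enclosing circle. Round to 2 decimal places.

Side lengths²: P_1P_2² = 104, P_1P_3² = 584, P_2P_3² = 208.
Since P_1P_3² = 584 ≥ 208 + 104 = 312, the angle opposite P_1P_3 is not acute, so the smallest enclosing circle has P_1P_3 as diameter.
Centre = midpoint of P_1P_3 = (0, 0), r² = 584/4 = 146.
Diameter = 2r = 2√146 ≈ 24.17.

24.17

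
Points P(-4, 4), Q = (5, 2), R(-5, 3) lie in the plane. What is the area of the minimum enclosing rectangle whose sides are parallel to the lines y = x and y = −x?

In coordinates u = x + y, v = x − y the rectangle is axis-aligned; the map (x,y)→(u,v) scales areas by 2.
u-values: 0, 7, -2; range = 7 − (-2) = 9.
v-values: -8, 3, -8; range = 3 − (-8) = 11.
Area = (9 × 11) / 2 = 49.5.

49.5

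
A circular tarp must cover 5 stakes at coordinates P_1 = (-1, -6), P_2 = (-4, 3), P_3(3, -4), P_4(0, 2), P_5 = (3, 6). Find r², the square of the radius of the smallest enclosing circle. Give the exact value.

40

The minimum enclosing circle of a finite set is fixed by two of the points (as a diameter) or three (as a circumcircle).
The farthest pair is P_1–P_5 with squared distance 160. The circle on this segment as diameter has centre (1, 0) and r² = 160/4 = 40.
Check P_2: distance² to centre = 34 ≤ 40, so it lies inside.
All remaining points lie in this disk, and no smaller disk contains both endpoints, so this is the minimum enclosing circle.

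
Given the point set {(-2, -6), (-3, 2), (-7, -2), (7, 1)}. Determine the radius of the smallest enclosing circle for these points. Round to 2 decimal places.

The minimum enclosing circle of a finite set is fixed by two of the points (as a diameter) or three (as a circumcircle).
The farthest pair is (-7, -2)–(7, 1) with squared distance 205. The circle on this segment as diameter has centre (0, -0.5) and r² = 205/4 = 51.25.
Check (-2, -6): distance² to centre = 34.25 ≤ 51.25, so it lies inside.
All remaining points lie in this disk, and no smaller disk contains both endpoints, so this is the minimum enclosing circle.
r = √(51.25) ≈ 7.16.

7.16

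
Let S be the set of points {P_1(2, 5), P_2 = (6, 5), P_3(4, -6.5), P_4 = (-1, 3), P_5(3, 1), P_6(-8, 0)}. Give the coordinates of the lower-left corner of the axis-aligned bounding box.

x-range [-8, 6], y-range [-6.5, 5].
The lower-left corner is (-8, -6.5).

(-8, -6.5)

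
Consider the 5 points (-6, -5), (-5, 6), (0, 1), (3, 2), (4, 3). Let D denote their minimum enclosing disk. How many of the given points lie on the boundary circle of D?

3

The minimum enclosing circle of a finite set is fixed by two of the points (as a diameter) or three (as a circumcircle).
The minimum enclosing circle is determined by three boundary points: (-6, -5), (-5, 6), (4, 3).
Their circumcentre is (-33/17, 3/17) with r² = 12505/289.
The farthest remaining point (3, 2) is at distance² 8017/289 ≤ 12505/289.
The points at distance exactly r from the centre are (-6, -5), (-5, 6), (4, 3) — 3 points.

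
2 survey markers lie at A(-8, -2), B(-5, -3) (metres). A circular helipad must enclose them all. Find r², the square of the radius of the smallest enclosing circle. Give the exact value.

2.5

The smallest circle enclosing two points has them as diameter endpoints.
Centre = midpoint = (-6.5, -2.5); r² = |AB|²/4 = 10/4 = 2.5.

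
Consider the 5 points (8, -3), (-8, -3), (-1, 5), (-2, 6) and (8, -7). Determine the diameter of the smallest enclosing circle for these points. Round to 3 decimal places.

A smallest enclosing disk is always determined by at most three of the input points on its boundary.
The minimum enclosing circle is determined by three boundary points: (-8, -3), (-2, 6), (8, -7).
Their circumcentre is (19/28, -16/7) with r² = 59449/784.
The farthest remaining point (-1, 5) is at distance² 43825/784 ≤ 59449/784.
Diameter = 2r = 2√(59449/784) ≈ 17.416.

17.416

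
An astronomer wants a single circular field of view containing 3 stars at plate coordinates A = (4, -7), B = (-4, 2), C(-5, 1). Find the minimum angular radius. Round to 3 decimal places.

Side lengths²: AB² = 145, AC² = 145, BC² = 2.
Since AC² = 145 < 145 + 2 = 147, the triangle is acute, so the smallest enclosing circle is the circumcircle.
Circumcentre = (-9/34, -93/34), r² = 21025/578.
r = √(21025/578) ≈ 6.031.

6.031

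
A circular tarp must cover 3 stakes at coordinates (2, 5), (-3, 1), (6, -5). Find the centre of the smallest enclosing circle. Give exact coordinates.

Call the three points A, B, C in the order given.
Side lengths²: AB² = 41, AC² = 116, BC² = 117.
Since BC² = 117 < 116 + 41 = 157, the triangle is acute, so the smallest enclosing circle is the circumcircle.
Circumcentre = (53/22, -7/11), r² = 15457/484.
Centre = (53/22, -7/11).

(53/22, -7/11)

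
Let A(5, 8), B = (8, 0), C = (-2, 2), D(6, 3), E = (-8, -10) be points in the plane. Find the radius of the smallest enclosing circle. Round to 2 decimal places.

By Welzl's lemma the MEC is supported by two points (diametrically opposite) or three points (on a circumcircle).
The farthest pair is A–E with squared distance 493. The circle on this segment as diameter has centre (-1.5, -1) and r² = 493/4 = 123.25.
Check B: distance² to centre = 91.25 ≤ 123.25, so it lies inside.
All remaining points lie in this disk, and no smaller disk contains both endpoints, so this is the minimum enclosing circle.
r = √(123.25) ≈ 11.10.

11.10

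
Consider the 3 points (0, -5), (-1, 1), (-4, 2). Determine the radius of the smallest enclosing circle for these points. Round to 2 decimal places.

Call the three points A, B, C in the order given.
Side lengths²: AB² = 37, AC² = 65, BC² = 10.
Since AC² = 65 ≥ 37 + 10 = 47, the angle opposite AC is not acute, so the smallest enclosing circle has AC as diameter.
Centre = midpoint of AC = (-2, -1.5), r² = 65/4 = 16.25.
r = √(16.25) ≈ 4.03.

4.03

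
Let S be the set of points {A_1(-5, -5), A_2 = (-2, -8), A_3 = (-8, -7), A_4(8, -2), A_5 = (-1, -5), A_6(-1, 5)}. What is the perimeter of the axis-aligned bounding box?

Width = max x − min x = 8 − (-8) = 16.
Height = max y − min y = 5 − (-8) = 13.
Perimeter = 2(16 + 13) = 58.

58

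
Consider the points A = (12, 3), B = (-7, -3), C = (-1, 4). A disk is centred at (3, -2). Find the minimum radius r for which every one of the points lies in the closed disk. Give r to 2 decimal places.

The required radius is the distance from (3, -2) to the farthest point.
Squared distances: 106, 101, 52.
Maximum is 106, attained at A.
r = √106 ≈ 10.30.

10.30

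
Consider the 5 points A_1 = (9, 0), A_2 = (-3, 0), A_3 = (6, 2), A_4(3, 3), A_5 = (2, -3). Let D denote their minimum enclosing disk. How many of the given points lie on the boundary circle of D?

2

By Welzl's lemma the MEC is supported by two points (diametrically opposite) or three points (on a circumcircle).
The farthest pair is A_1–A_2 with squared distance 144. The circle on this segment as diameter has centre (3, 0) and r² = 144/4 = 36.
Check A_3: distance² to centre = 13 ≤ 36, so it lies inside.
All remaining points lie in this disk, and no smaller disk contains both endpoints, so this is the minimum enclosing circle.
The points at distance exactly r from the centre are A_1, A_2 — 2 points.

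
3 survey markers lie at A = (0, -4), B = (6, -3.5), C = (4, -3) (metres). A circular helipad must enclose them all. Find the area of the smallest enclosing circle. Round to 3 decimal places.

28.471

Side lengths²: AB² = 36.25, AC² = 17, BC² = 4.25.
Since AB² = 36.25 ≥ 17 + 4.25 = 21.25, the angle opposite AB is not acute, so the smallest enclosing circle has AB as diameter.
Centre = midpoint of AB = (3, -3.75), r² = 36.25/4 = 9.0625.
Area = π·r² = π·9.0625 ≈ 28.471.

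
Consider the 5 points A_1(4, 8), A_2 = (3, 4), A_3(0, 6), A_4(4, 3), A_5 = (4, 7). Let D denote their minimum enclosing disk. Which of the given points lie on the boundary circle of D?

A_1, A_3, A_4

By Welzl's lemma the MEC is supported by two points (diametrically opposite) or three points (on a circumcircle).
The minimum enclosing circle is determined by three boundary points: A_1, A_3, A_4.
Their circumcentre is (2.75, 5.5) with r² = 7.8125.
The farthest remaining point A_5 is at distance² 3.8125 ≤ 7.8125.
The points at distance exactly r from the centre are A_1, A_3, A_4 — 3 points.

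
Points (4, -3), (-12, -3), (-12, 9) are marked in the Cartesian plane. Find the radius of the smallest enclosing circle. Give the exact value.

Call the three points A, B, C in the order given.
Side lengths²: AB² = 256, AC² = 400, BC² = 144.
Since AC² = 400 ≥ 256 + 144 = 400, the angle opposite AC is not acute, so the smallest enclosing circle has AC as diameter.
Centre = midpoint of AC = (-4, 3), r² = 400/4 = 100.
r = √100 = 10.

10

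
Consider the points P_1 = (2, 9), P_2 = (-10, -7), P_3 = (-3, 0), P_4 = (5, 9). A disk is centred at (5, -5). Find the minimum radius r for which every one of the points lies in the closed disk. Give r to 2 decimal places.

15.13

The required radius is the distance from (5, -5) to the farthest point.
Squared distances: 205, 229, 89, 196.
Maximum is 229, attained at P_2.
r = √229 ≈ 15.13.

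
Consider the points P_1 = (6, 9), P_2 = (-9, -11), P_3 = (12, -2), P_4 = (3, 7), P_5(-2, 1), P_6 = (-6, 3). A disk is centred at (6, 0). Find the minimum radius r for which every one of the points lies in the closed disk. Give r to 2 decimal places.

18.60

The required radius is the distance from (6, 0) to the farthest point.
Squared distances: 81, 346, 40, 58, 65, 153.
Maximum is 346, attained at P_2.
r = √346 ≈ 18.60.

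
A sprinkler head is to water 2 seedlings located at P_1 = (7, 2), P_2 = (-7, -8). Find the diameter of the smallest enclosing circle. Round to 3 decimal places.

The smallest circle enclosing two points has them as diameter endpoints.
Centre = midpoint = (0, -3); r² = |P_1P_2|²/4 = 296/4 = 74.
Diameter = 2r = 2√74 ≈ 17.205.

17.205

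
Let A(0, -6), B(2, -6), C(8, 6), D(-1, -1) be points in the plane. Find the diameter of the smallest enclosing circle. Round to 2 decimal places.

By Welzl's lemma the MEC is supported by two points (diametrically opposite) or three points (on a circumcircle).
The farthest pair is A–C with squared distance 208. The circle on this segment as diameter has centre (4, 0) and r² = 208/4 = 52.
Check B: distance² to centre = 40 ≤ 52, so it lies inside.
All remaining points lie in this disk, and no smaller disk contains both endpoints, so this is the minimum enclosing circle.
Diameter = 2r = 2√52 ≈ 14.42.

14.42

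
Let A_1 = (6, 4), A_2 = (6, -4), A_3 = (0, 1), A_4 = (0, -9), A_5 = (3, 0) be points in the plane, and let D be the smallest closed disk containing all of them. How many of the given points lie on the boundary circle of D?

2

A smallest enclosing disk is always determined by at most three of the input points on its boundary.
The farthest pair is A_1–A_4 with squared distance 205. The circle on this segment as diameter has centre (3, -2.5) and r² = 205/4 = 51.25.
Check A_2: distance² to centre = 11.25 ≤ 51.25, so it lies inside.
All remaining points lie in this disk, and no smaller disk contains both endpoints, so this is the minimum enclosing circle.
The points at distance exactly r from the centre are A_1, A_4 — 2 points.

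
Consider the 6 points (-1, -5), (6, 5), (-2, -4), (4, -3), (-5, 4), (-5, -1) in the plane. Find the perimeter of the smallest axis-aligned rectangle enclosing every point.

42

Width = max x − min x = 6 − (-5) = 11.
Height = max y − min y = 5 − (-5) = 10.
Perimeter = 2(11 + 10) = 42.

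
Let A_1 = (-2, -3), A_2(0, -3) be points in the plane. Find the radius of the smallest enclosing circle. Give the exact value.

The smallest circle enclosing two points has them as diameter endpoints.
Centre = midpoint = (-1, -3); r² = |A_1A_2|²/4 = 4/4 = 1.
r = √1 = 1.

1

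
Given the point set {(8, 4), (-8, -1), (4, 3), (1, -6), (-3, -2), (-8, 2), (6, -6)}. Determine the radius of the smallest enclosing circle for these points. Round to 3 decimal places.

A smallest enclosing disk is always determined by at most three of the input points on its boundary.
The minimum enclosing circle is determined by three boundary points: (8, 4), (-8, 2), (6, -6).
Their circumcentre is (1/3, 1/3) with r² = 650/9.
The farthest remaining point (-8, -1) is at distance² 641/9 ≤ 650/9.
r = √(650/9) ≈ 8.498.

8.498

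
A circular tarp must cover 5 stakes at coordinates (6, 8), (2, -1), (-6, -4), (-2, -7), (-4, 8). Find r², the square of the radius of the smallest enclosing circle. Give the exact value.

The minimum enclosing circle is determined by three boundary points: (6, 8), (-6, -4), (-2, -7).
Their circumcentre is (13/14, 15/14) with r² = 7225/98.
The farthest remaining point (-4, 8) is at distance² 7085/98 ≤ 7225/98.

7225/98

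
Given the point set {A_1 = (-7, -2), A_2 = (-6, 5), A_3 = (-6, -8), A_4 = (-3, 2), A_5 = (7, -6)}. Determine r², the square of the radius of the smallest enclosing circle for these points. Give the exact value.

The minimum enclosing circle of a finite set is fixed by two of the points (as a diameter) or three (as a circumcircle).
The minimum enclosing circle is determined by three boundary points: A_2, A_3, A_5.
Their circumcentre is (-9/26, -1.5) with r² = 25085/338.
The farthest remaining point A_1 is at distance² 15049/338 ≤ 25085/338.

25085/338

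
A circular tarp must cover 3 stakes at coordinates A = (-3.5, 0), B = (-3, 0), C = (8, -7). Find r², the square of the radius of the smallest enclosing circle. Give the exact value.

45.3125

Side lengths²: AB² = 0.25, AC² = 181.25, BC² = 170.
Since AC² = 181.25 ≥ 170 + 0.25 = 170.25, the angle opposite AC is not acute, so the smallest enclosing circle has AC as diameter.
Centre = midpoint of AC = (2.25, -3.5), r² = 181.25/4 = 45.3125.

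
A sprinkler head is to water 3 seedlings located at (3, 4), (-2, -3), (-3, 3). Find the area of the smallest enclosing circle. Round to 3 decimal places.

58.119

Call the three points A, B, C in the order given.
Side lengths²: AB² = 74, AC² = 37, BC² = 37.
Since AB² = 74 ≥ 37 + 37 = 74, the angle opposite AB is not acute, so the smallest enclosing circle has AB as diameter.
Centre = midpoint of AB = (0.5, 0.5), r² = 74/4 = 18.5.
Area = π·r² = π·18.5 ≈ 58.119.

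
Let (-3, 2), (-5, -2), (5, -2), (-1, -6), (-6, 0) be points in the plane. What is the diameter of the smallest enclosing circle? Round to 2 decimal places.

The minimum enclosing circle of a finite set is fixed by two of the points (as a diameter) or three (as a circumcircle).
The farthest pair is (5, -2)–(-6, 0) with squared distance 125. The circle on this segment as diameter has centre (-0.5, -1) and r² = 125/4 = 31.25.
Check (-3, 2): distance² to centre = 15.25 ≤ 31.25, so it lies inside.
All remaining points lie in this disk, and no smaller disk contains both endpoints, so this is the minimum enclosing circle.
Diameter = 2r = 2√(31.25) ≈ 11.18.

11.18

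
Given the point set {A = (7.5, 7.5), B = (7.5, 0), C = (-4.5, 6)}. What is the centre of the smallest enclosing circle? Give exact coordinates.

(1.875, 3.75)

Side lengths²: AB² = 56.25, AC² = 146.25, BC² = 180.
Since BC² = 180 < 146.25 + 56.25 = 202.5, the triangle is acute, so the smallest enclosing circle is the circumcircle.
Circumcentre = (1.875, 3.75), r² = 45.703125.
Centre = (1.875, 3.75).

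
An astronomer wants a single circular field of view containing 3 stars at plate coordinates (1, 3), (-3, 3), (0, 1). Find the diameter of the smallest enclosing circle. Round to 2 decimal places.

Call the three points A, B, C in the order given.
Side lengths²: AB² = 16, AC² = 5, BC² = 13.
Since AB² = 16 < 13 + 5 = 18, the triangle is acute, so the smallest enclosing circle is the circumcircle.
Circumcentre = (-1, 2.75), r² = 4.0625.
Diameter = 2r = 2√(4.0625) ≈ 4.03.

4.03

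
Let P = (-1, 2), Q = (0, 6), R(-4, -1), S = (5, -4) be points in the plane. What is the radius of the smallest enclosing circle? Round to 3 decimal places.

The minimum enclosing circle of a finite set is fixed by two of the points (as a diameter) or three (as a circumcircle).
The minimum enclosing circle is determined by three boundary points: Q, R, S.
Their circumcentre is (1.5, 0.5) with r² = 32.5.
The farthest remaining point P is at distance² 8.5 ≤ 32.5.
r = √(32.5) ≈ 5.701.

5.701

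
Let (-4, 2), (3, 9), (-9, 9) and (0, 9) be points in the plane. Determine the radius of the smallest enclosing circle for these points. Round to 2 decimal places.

By Welzl's lemma the MEC is supported by two points (diametrically opposite) or three points (on a circumcircle).
The minimum enclosing circle is determined by three boundary points: (-4, 2), (3, 9), (-9, 9).
Their circumcentre is (-3, 8) with r² = 37.
The farthest remaining point (0, 9) is at distance² 10 ≤ 37.
r = √37 ≈ 6.08.

6.08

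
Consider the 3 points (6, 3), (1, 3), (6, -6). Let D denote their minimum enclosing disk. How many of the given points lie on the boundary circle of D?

Call the three points A, B, C in the order given.
Side lengths²: AB² = 25, AC² = 81, BC² = 106.
Since BC² = 106 ≥ 81 + 25 = 106, the angle opposite BC is not acute, so the smallest enclosing circle has BC as diameter.
Centre = midpoint of BC = (3.5, -1.5), r² = 106/4 = 26.5.
The points at distance exactly r from the centre are (6, 3), (1, 3), (6, -6) — 3 points.

3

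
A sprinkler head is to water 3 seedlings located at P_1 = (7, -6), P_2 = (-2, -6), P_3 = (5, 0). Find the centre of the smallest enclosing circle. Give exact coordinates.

(2.5, -25/6)

Side lengths²: P_1P_2² = 81, P_1P_3² = 40, P_2P_3² = 85.
Since P_2P_3² = 85 < 81 + 40 = 121, the triangle is acute, so the smallest enclosing circle is the circumcircle.
Circumcentre = (2.5, -25/6), r² = 425/18.
Centre = (2.5, -25/6).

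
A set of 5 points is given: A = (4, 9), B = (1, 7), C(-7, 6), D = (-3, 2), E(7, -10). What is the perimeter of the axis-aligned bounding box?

Width = max x − min x = 7 − (-7) = 14.
Height = max y − min y = 9 − (-10) = 19.
Perimeter = 2(14 + 19) = 66.

66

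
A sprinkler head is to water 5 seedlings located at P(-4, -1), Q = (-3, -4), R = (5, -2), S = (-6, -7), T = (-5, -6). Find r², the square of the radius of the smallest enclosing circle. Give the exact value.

36.5

By Welzl's lemma the MEC is supported by two points (diametrically opposite) or three points (on a circumcircle).
The farthest pair is R–S with squared distance 146. The circle on this segment as diameter has centre (-0.5, -4.5) and r² = 146/4 = 36.5.
Check P: distance² to centre = 24.5 ≤ 36.5, so it lies inside.
All remaining points lie in this disk, and no smaller disk contains both endpoints, so this is the minimum enclosing circle.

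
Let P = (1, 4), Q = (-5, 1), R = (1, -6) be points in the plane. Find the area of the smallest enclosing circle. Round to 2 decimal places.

83.45

Side lengths²: PQ² = 45, PR² = 100, QR² = 85.
Since PR² = 100 < 85 + 45 = 130, the triangle is acute, so the smallest enclosing circle is the circumcircle.
Circumcentre = (-0.25, -1), r² = 26.5625.
Area = π·r² = π·26.5625 ≈ 83.45.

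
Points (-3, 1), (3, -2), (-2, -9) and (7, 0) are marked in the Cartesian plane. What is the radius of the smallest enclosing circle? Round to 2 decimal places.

The minimum enclosing circle is determined by three boundary points: (-3, 1), (-2, -9), (7, 0).
Their circumcentre is (35/22, -79/22) with r² = 10201/242.
The farthest remaining point (3, -2) is at distance² 1093/242 ≤ 10201/242.
r = √(10201/242) ≈ 6.49.

6.49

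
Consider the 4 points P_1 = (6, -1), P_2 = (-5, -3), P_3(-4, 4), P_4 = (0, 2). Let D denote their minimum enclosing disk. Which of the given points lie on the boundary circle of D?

The minimum enclosing circle is determined by three boundary points: P_1, P_2, P_3.
Their circumcentre is (1/6, -1/6) with r² = 625/18.
The farthest remaining point P_4 is at distance² 85/18 ≤ 625/18.
The points at distance exactly r from the centre are P_1, P_2, P_3 — 3 points.

P_1, P_2, P_3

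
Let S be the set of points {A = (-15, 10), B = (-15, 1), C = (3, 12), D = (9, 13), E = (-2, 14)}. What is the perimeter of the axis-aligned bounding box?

Width = max x − min x = 9 − (-15) = 24.
Height = max y − min y = 14 − 1 = 13.
Perimeter = 2(24 + 13) = 74.

74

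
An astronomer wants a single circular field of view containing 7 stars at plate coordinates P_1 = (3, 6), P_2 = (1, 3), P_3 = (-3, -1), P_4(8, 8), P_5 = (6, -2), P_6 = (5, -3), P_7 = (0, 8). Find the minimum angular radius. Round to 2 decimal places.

7.11

The farthest pair is P_3–P_4 with squared distance 202. The circle on this segment as diameter has centre (2.5, 3.5) and r² = 202/4 = 50.5.
Check P_1: distance² to centre = 6.5 ≤ 50.5, so it lies inside.
All remaining points lie in this disk, and no smaller disk contains both endpoints, so this is the minimum enclosing circle.
r = √(50.5) ≈ 7.11.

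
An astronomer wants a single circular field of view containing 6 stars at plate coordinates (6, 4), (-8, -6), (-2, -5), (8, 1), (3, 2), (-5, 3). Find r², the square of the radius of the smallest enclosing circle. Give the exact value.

146705/1922

A smallest enclosing disk is always determined by at most three of the input points on its boundary.
The minimum enclosing circle is determined by three boundary points: (6, 4), (-8, -6), (8, 1).
Their circumcentre is (-7/62, -139/62) with r² = 146705/1922.
The farthest remaining point (-5, 3) is at distance² 98717/1922 ≤ 146705/1922.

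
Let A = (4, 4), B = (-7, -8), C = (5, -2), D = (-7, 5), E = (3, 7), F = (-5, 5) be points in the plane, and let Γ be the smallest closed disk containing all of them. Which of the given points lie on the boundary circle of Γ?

B, E

The farthest pair is B–E with squared distance 325. The circle on this segment as diameter has centre (-2, -0.5) and r² = 325/4 = 81.25.
Check A: distance² to centre = 56.25 ≤ 81.25, so it lies inside.
All remaining points lie in this disk, and no smaller disk contains both endpoints, so this is the minimum enclosing circle.
The points at distance exactly r from the centre are B, E — 2 points.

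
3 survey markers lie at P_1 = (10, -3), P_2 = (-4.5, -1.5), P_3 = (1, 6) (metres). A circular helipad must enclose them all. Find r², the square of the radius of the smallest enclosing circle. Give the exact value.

Side lengths²: P_1P_2² = 212.5, P_1P_3² = 162, P_2P_3² = 86.5.
Since P_1P_2² = 212.5 < 162 + 86.5 = 248.5, the triangle is acute, so the smallest enclosing circle is the circumcircle.
Circumcentre = (149/52, -59/52), r² = 73525/1352.

73525/1352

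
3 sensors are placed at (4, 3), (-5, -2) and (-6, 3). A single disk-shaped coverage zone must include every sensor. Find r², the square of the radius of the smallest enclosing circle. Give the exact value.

27.56

Call the three points A, B, C in the order given.
Side lengths²: AB² = 106, AC² = 100, BC² = 26.
Since AB² = 106 < 100 + 26 = 126, the triangle is acute, so the smallest enclosing circle is the circumcircle.
Circumcentre = (-1, 1.4), r² = 27.56.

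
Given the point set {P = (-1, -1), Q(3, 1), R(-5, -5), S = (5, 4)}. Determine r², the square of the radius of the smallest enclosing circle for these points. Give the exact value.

A smallest enclosing disk is always determined by at most three of the input points on its boundary.
The farthest pair is R–S with squared distance 181. The circle on this segment as diameter has centre (0, -0.5) and r² = 181/4 = 45.25.
Check P: distance² to centre = 1.25 ≤ 45.25, so it lies inside.
All remaining points lie in this disk, and no smaller disk contains both endpoints, so this is the minimum enclosing circle.

45.25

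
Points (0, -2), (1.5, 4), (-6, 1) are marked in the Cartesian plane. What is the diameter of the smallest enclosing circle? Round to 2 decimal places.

8.27

Call the three points A, B, C in the order given.
Side lengths²: AB² = 38.25, AC² = 45, BC² = 65.25.
Since BC² = 65.25 < 45 + 38.25 = 83.25, the triangle is acute, so the smallest enclosing circle is the circumcircle.
Circumcentre = (-23/12, 5/3), r² = 2465/144.
Diameter = 2r = 2√(2465/144) ≈ 8.27.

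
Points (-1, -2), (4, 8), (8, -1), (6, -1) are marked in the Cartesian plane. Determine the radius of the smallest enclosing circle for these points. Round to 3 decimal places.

The minimum enclosing circle is determined by three boundary points: (-1, -2), (4, 8), (8, -1).
Their circumcentre is (105/34, 75/34) with r² = 19885/578.
The farthest remaining point (6, -1) is at distance² 10841/578 ≤ 19885/578.
r = √(19885/578) ≈ 5.865.

5.865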